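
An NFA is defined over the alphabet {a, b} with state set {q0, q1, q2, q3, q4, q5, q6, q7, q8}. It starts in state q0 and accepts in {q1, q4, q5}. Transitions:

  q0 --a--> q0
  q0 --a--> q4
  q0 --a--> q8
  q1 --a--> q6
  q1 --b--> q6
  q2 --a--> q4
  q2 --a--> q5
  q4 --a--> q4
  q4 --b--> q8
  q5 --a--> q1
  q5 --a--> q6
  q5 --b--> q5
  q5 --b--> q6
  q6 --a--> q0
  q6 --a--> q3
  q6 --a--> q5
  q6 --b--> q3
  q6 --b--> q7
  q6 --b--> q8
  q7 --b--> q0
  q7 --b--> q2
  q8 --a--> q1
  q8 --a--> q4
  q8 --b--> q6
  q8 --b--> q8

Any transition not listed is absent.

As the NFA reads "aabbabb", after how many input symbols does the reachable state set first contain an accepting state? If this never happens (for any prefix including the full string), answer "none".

1

Start in {q0}.
Read 'a': {q0} → {q0, q4, q8}.
None of the earlier sets intersect F, but {q0, q4, q8} does.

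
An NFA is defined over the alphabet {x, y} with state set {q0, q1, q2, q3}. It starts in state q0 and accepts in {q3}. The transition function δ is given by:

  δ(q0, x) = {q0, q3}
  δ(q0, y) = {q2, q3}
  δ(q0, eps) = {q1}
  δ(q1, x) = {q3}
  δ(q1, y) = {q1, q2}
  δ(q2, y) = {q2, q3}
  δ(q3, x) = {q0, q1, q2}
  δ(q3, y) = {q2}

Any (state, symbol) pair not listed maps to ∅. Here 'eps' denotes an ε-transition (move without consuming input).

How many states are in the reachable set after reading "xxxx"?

Start: ε-closure({q0}) = {q0, q1}.
Read 'x': q0→{q0, q3}, q1→{q3}; union {q0, q3}; ε-closure = {q0, q1, q3}.
Read 'x': q0→{q0, q3}, q1→{q3}, q3→{q0, q1, q2}; now {q0, q1, q2, q3}.
Read 'x': q0→{q0, q3}, q1→{q3}, q2→∅, q3→{q0, q1, q2}; now {q0, q1, q2, q3}.
Read 'x': q0→{q0, q3}, q1→{q3}, q2→∅, q3→{q0, q1, q2}; now {q0, q1, q2, q3}.
That set has 4 states.

4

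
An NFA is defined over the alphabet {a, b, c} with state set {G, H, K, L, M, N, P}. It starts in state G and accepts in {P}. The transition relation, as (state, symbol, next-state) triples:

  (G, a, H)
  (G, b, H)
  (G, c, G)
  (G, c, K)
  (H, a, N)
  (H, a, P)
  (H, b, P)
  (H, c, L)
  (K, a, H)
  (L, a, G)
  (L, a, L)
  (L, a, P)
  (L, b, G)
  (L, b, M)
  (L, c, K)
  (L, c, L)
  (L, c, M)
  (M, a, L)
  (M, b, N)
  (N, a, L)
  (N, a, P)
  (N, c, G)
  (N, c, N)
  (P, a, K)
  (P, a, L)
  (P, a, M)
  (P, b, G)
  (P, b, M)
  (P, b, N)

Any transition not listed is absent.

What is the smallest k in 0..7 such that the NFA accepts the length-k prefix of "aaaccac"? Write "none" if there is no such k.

2

Start in {G}.
Read 'a': {G} → {H}.
Read 'a': {H} → {N, P}.
None of the earlier sets intersect F, but {N, P} does.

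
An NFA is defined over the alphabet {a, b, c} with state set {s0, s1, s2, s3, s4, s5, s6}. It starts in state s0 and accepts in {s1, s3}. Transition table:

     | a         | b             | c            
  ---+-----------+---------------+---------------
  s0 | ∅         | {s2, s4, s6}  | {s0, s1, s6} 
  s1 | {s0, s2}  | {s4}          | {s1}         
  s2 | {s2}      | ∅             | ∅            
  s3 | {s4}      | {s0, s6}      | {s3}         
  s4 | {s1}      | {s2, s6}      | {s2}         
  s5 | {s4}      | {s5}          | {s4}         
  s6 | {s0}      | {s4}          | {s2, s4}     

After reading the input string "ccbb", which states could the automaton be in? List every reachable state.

{s2, s4, s6}

Start in {s0}.
Read 'c': {s0} → {s0, s1, s6}.
Read 'c': {s0, s1, s6} → {s0, s1, s2, s4, s6}.
Read 'b': {s0, s1, s2, s4, s6} → {s2, s4, s6}.
Read 'b': {s2, s4, s6} → {s2, s4, s6}.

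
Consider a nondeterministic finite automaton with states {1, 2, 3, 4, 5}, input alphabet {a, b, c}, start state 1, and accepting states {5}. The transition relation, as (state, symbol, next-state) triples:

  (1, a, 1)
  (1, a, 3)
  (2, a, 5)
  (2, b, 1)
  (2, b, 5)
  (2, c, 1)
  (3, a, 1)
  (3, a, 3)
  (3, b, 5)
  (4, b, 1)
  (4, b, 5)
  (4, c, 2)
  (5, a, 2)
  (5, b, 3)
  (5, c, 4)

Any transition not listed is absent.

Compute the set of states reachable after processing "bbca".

Start in {1}.
Read 'b': {1} → ∅.
The set is empty and remains empty for the remaining 3 symbols.

∅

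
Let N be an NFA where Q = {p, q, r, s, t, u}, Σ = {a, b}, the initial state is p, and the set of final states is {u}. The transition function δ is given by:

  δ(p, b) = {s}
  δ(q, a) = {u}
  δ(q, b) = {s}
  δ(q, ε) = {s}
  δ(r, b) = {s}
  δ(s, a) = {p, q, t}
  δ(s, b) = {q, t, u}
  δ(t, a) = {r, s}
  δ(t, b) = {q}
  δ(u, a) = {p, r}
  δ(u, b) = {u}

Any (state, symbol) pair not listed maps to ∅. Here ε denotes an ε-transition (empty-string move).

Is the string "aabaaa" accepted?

No

Start in {p}.
Read 'a': p→∅; now ∅.
The set is empty and remains empty for the remaining 5 symbols.
The final set ∅ contains no accepting state.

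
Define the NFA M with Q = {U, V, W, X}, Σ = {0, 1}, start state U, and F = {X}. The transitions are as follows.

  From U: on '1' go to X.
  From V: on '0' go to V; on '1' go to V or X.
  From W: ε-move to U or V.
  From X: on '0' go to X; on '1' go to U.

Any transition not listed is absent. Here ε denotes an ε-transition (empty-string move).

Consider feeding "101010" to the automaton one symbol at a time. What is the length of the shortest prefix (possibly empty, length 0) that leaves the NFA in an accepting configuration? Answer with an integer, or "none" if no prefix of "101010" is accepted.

1

Start in {U}.
Read '1': {U} → {X}.
None of the earlier sets intersect F, but {X} does.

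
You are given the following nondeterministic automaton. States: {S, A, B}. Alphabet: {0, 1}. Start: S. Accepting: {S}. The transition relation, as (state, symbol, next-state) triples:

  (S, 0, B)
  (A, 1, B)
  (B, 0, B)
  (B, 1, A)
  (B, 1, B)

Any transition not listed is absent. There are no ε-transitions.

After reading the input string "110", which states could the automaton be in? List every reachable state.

Start in {S}.
Read '1': {S} → ∅.
The set is empty and remains empty for the remaining 2 symbols.

∅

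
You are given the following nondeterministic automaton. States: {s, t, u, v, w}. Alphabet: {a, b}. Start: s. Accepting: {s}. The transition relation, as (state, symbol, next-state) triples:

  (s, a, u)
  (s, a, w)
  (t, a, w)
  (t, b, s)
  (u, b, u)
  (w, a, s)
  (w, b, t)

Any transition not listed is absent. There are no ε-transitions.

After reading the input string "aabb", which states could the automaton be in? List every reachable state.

Start in {s}.
Read 'a': s→{u, w}; now {u, w}.
Read 'a': u→∅, w→{s}; now {s}.
Read 'b': s→∅; now ∅.
The set is empty and remains empty for the remaining 1 symbol.

∅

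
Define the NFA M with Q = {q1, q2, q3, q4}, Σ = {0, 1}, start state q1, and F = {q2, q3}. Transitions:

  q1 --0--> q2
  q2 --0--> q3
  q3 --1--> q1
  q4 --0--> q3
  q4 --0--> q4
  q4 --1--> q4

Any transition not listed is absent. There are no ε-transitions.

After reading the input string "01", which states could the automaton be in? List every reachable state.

Start in {q1}.
Read '0': q1→{q2}; now {q2}.
Read '1': q2→∅; now ∅.

∅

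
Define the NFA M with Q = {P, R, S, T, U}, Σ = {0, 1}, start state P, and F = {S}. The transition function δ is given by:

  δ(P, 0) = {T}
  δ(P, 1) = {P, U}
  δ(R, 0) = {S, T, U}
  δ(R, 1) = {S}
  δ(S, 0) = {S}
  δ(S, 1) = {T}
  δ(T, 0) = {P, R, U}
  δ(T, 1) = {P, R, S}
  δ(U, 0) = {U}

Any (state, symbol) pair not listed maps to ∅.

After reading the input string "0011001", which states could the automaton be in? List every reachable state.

Start in {P}.
Read '0': {P} → {T}.
Read '0': {T} → {P, R, U}.
Read '1': {P, R, U} → {P, S, U}.
Read '1': {P, S, U} → {P, T, U}.
Read '0': {P, T, U} → {P, R, T, U}.
Read '0': {P, R, T, U} → {P, R, S, T, U}.
Read '1': {P, R, S, T, U} → {P, R, S, T, U}.

{P, R, S, T, U}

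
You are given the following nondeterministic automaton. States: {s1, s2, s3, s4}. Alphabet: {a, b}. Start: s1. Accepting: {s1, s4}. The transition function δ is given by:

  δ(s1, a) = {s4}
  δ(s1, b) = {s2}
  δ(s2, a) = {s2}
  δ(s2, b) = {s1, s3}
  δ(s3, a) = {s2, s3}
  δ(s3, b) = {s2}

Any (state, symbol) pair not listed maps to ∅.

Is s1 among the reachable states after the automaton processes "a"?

No

Start in {s1}.
Read 'a': {s1} → {s4}.
State s1 is not in {s4}.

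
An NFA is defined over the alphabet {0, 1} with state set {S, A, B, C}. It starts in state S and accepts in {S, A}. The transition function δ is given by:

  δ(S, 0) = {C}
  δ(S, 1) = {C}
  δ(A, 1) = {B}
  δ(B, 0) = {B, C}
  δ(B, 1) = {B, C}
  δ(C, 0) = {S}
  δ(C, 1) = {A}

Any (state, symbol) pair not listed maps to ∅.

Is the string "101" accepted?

No

Start in {S}.
Read '1': S→{C}; now {C}.
Read '0': C→{S}; now {S}.
Read '1': S→{C}; now {C}.
The final set {C} contains no accepting state.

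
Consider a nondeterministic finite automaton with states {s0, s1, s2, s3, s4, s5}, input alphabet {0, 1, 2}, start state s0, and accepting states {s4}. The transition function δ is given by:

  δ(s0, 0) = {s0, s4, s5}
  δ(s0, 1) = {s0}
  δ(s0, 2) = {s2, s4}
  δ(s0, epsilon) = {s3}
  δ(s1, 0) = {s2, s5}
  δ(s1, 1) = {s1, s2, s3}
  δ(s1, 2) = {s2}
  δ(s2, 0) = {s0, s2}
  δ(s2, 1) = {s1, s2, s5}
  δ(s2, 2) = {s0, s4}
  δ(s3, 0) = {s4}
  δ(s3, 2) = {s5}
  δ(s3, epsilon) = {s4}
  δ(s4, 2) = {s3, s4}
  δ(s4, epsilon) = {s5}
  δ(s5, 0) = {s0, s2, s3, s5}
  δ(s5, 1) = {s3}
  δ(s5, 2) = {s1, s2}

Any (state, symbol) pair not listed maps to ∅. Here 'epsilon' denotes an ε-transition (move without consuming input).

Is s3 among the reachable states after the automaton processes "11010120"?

Yes

Start: ε-closure({s0}) = {s0, s3, s4, s5}.
Read '1': s0→{s0}, s3→∅, s4→∅, s5→{s3}; union {s0, s3}; ε-closure = {s0, s3, s4, s5}.
Read '1': s0→{s0}, s3→∅, s4→∅, s5→{s3}; union {s0, s3}; ε-closure = {s0, s3, s4, s5}.
Read '0': s0→{s0, s4, s5}, s3→{s4}, s4→∅, s5→{s0, s2, s3, s5}; now {s0, s2, s3, s4, s5}.
Read '1': s0→{s0}, s2→{s1, s2, s5}, s3→∅, s4→∅, s5→{s3}; union {s0, s1, s2, s3, s5}; ε-closure = {s0, s1, s2, s3, s4, s5}.
Read '0': s0→{s0, s4, s5}, s1→{s2, s5}, s2→{s0, s2}, s3→{s4}, s4→∅, s5→{s0, s2, s3, s5}; now {s0, s2, s3, s4, s5}.
Read '1': s0→{s0}, s2→{s1, s2, s5}, s3→∅, s4→∅, s5→{s3}; union {s0, s1, s2, s3, s5}; ε-closure = {s0, s1, s2, s3, s4, s5}.
Read '2': s0→{s2, s4}, s1→{s2}, s2→{s0, s4}, s3→{s5}, s4→{s3, s4}, s5→{s1, s2}; now {s0, s1, s2, s3, s4, s5}.
Read '0': s0→{s0, s4, s5}, s1→{s2, s5}, s2→{s0, s2}, s3→{s4}, s4→∅, s5→{s0, s2, s3, s5}; now {s0, s2, s3, s4, s5}.
State s3 is in {s0, s2, s3, s4, s5}.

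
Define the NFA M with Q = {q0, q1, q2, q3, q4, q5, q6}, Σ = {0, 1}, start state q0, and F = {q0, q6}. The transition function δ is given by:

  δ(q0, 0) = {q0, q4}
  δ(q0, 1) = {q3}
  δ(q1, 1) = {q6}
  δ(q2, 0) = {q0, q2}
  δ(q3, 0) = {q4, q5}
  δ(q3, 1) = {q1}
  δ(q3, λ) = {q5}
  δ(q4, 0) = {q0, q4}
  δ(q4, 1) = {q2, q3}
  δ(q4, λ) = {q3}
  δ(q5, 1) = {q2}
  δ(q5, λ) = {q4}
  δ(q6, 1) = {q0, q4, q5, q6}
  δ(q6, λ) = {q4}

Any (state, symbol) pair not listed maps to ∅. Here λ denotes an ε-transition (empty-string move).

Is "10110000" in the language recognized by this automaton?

Yes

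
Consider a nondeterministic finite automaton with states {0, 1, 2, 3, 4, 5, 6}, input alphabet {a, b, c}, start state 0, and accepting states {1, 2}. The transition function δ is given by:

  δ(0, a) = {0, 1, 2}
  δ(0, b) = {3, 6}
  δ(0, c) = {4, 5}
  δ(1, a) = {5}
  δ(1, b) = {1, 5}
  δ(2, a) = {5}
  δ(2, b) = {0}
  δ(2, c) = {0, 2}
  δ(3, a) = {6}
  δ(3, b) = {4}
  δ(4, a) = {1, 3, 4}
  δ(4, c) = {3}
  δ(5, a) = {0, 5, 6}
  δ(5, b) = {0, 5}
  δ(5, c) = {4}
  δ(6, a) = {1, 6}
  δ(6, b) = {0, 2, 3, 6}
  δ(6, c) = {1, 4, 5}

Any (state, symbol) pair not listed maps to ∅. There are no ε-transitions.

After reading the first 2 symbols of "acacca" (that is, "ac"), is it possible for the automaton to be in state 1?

Start in {0}.
Read 'a': {0} → {0, 1, 2}.
Read 'c': {0, 1, 2} → {0, 2, 4, 5}.
State 1 is not in {0, 2, 4, 5}.

No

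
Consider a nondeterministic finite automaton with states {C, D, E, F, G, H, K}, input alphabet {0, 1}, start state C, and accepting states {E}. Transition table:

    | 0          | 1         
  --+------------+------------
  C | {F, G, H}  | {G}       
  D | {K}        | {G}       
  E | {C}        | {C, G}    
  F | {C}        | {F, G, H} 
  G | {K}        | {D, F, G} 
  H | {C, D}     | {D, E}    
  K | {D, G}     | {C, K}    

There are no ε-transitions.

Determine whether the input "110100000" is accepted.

No

Start in {C}.
Read '1': {C} → {G}.
Read '1': {G} → {D, F, G}.
Read '0': {D, F, G} → {C, K}.
Read '1': {C, K} → {C, G, K}.
Read '0': {C, G, K} → {D, F, G, H, K}.
Read '0': {D, F, G, H, K} → {C, D, G, K}.
Read '0': {C, D, G, K} → {D, F, G, H, K}.
Read '0': {D, F, G, H, K} → {C, D, G, K}.
Read '0': {C, D, G, K} → {D, F, G, H, K}.
The final set {D, F, G, H, K} contains no accepting state.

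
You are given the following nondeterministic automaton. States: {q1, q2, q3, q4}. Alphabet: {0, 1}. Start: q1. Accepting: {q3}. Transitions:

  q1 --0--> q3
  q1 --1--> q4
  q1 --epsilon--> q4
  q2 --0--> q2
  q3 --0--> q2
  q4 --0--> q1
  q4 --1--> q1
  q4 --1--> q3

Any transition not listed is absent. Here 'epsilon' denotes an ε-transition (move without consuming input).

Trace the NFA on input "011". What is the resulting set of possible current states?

Start: ε-closure({q1}) = {q1, q4}.
Read '0': {q1, q4} → {q1, q3, q4}.
Read '1': {q1, q3, q4} → {q1, q3, q4}.
Read '1': {q1, q3, q4} → {q1, q3, q4}.

{q1, q3, q4}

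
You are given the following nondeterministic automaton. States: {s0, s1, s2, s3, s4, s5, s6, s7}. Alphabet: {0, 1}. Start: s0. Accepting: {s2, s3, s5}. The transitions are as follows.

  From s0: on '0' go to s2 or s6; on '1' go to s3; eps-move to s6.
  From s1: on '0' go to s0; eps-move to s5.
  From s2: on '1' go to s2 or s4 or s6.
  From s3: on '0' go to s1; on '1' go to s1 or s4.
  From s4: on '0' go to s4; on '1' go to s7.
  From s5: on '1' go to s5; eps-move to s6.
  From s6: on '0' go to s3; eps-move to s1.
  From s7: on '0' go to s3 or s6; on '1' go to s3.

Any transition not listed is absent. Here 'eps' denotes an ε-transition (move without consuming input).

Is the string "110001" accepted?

Yes

Start: ε-closure({s0}) = {s0, s1, s5, s6}.
Read '1': s0→{s3}, s1→∅, s5→{s5}, s6→∅; union {s3, s5}; ε-closure = {s1, s3, s5, s6}.
Read '1': s1→∅, s3→{s1, s4}, s5→{s5}, s6→∅; union {s1, s4, s5}; ε-closure = {s1, s4, s5, s6}.
Read '0': s1→{s0}, s4→{s4}, s5→∅, s6→{s3}; union {s0, s3, s4}; ε-closure = {s0, s1, s3, s4, s5, s6}.
Read '0': s0→{s2, s6}, s1→{s0}, s3→{s1}, s4→{s4}, s5→∅, s6→{s3}; union {s0, s1, s2, s3, s4, s6}; ε-closure = {s0, s1, s2, s3, s4, s5, s6}.
Read '0': s0→{s2, s6}, s1→{s0}, s2→∅, s3→{s1}, s4→{s4}, s5→∅, s6→{s3}; union {s0, s1, s2, s3, s4, s6}; ε-closure = {s0, s1, s2, s3, s4, s5, s6}.
Read '1': s0→{s3}, s1→∅, s2→{s2, s4, s6}, s3→{s1, s4}, s4→{s7}, s5→{s5}, s6→∅; now {s1, s2, s3, s4, s5, s6, s7}.
The final set {s1, s2, s3, s4, s5, s6, s7} contains the accepting states s2, s3, s5.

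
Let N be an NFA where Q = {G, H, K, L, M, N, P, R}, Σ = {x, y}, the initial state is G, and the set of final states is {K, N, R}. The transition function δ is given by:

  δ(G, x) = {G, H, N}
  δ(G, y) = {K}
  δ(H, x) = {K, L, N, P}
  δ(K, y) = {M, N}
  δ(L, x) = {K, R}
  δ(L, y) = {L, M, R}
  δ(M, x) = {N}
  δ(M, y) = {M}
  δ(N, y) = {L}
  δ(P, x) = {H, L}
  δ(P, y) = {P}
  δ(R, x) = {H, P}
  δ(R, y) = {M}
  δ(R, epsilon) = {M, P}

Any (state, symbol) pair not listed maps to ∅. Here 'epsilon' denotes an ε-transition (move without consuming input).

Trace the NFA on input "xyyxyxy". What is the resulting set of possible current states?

Start in {G}.
Read 'x': {G} → {G, H, N}.
Read 'y': {G, H, N} → {K, L}.
Read 'y': {K, L} → {L, M, N, P, R}.
Read 'x': {L, M, N, P, R} → {H, K, L, M, N, P, R}.
Read 'y': {H, K, L, M, N, P, R} → {L, M, N, P, R}.
Read 'x': {L, M, N, P, R} → {H, K, L, M, N, P, R}.
Read 'y': {H, K, L, M, N, P, R} → {L, M, N, P, R}.

{L, M, N, P, R}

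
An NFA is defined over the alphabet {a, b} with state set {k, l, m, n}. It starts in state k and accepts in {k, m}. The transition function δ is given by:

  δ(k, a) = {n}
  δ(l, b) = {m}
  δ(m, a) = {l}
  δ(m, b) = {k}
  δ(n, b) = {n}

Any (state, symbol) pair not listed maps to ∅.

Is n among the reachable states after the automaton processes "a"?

Yes

Start in {k}.
Read 'a': k→{n}; now {n}.
State n is in {n}.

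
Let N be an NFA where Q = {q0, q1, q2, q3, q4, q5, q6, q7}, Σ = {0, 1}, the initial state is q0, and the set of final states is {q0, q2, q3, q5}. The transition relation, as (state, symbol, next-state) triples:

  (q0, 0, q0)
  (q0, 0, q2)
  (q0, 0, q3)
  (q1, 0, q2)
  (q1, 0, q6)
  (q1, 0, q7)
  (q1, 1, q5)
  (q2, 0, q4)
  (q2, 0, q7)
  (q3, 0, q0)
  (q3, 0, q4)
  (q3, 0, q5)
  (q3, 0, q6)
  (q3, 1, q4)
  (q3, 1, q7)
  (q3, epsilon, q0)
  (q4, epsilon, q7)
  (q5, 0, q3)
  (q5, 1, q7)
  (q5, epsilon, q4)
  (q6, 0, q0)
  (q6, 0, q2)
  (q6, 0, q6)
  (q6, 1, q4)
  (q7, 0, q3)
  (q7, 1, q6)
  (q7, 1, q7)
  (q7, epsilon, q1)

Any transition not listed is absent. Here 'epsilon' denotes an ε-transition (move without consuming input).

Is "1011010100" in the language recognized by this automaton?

No

Start in {q0}.
Read '1': q0→∅; now ∅.
The set is empty and remains empty for the remaining 9 symbols.
The final set ∅ contains no accepting state.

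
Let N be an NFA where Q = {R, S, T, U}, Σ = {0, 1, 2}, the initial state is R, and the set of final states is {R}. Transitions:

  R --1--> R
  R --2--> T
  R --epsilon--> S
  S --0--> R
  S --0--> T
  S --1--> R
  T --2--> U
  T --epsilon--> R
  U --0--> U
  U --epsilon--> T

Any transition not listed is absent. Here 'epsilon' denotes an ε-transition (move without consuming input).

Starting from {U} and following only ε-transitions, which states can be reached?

Begin with {U}.
ε-move U → T; add T.
ε-move T → R; add R.
ε-move R → S; add S.

{R, S, T, U}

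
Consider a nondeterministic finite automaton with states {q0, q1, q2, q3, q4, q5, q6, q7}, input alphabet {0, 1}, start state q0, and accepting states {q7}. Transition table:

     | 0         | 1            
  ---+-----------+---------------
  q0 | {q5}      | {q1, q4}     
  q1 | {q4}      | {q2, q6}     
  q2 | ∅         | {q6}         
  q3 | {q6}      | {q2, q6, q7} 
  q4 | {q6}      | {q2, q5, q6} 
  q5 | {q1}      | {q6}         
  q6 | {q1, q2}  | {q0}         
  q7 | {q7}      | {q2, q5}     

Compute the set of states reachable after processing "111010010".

Start in {q0}.
Read '1': q0→{q1, q4}; now {q1, q4}.
Read '1': q1→{q2, q6}, q4→{q2, q5, q6}; now {q2, q5, q6}.
Read '1': q2→{q6}, q5→{q6}, q6→{q0}; now {q0, q6}.
Read '0': q0→{q5}, q6→{q1, q2}; now {q1, q2, q5}.
Read '1': q1→{q2, q6}, q2→{q6}, q5→{q6}; now {q2, q6}.
Read '0': q2→∅, q6→{q1, q2}; now {q1, q2}.
Read '0': q1→{q4}, q2→∅; now {q4}.
Read '1': q4→{q2, q5, q6}; now {q2, q5, q6}.
Read '0': q2→∅, q5→{q1}, q6→{q1, q2}; now {q1, q2}.

{q1, q2}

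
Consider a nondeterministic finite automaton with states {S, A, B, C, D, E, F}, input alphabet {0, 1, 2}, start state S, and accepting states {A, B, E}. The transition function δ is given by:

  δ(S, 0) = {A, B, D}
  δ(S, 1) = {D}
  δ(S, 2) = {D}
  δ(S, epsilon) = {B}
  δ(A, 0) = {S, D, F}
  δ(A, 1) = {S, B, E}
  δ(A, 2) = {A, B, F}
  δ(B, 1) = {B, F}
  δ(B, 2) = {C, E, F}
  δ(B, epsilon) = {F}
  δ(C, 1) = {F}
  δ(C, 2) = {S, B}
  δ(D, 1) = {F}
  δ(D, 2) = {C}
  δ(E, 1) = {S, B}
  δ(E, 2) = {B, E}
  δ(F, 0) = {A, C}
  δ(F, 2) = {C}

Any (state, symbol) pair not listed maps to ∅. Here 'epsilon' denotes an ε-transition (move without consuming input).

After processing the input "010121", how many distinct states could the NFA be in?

Start: ε-closure({S}) = {S, B, F}.
Read '0': S→{A, B, D}, B→∅, F→{A, C}; union {A, B, C, D}; ε-closure = {A, B, C, D, F}.
Read '1': A→{S, B, E}, B→{B, F}, C→{F}, D→{F}, F→∅; now {S, B, E, F}.
Read '0': S→{A, B, D}, B→∅, E→∅, F→{A, C}; union {A, B, C, D}; ε-closure = {A, B, C, D, F}.
Read '1': A→{S, B, E}, B→{B, F}, C→{F}, D→{F}, F→∅; now {S, B, E, F}.
Read '2': S→{D}, B→{C, E, F}, E→{B, E}, F→{C}; now {B, C, D, E, F}.
Read '1': B→{B, F}, C→{F}, D→{F}, E→{S, B}, F→∅; now {S, B, F}.
That set has 3 states.

3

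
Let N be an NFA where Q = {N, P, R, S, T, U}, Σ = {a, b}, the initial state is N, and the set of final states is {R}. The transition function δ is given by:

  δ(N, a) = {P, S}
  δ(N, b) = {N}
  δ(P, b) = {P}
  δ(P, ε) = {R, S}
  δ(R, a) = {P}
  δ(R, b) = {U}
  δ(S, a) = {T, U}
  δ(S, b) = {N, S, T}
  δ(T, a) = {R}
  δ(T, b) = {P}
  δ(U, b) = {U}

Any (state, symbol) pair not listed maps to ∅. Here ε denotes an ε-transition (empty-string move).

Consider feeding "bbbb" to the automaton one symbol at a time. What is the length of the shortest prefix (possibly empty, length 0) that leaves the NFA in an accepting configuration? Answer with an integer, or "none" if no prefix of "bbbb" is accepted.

none

Start in {N}.
Read 'b': N→{N}; now {N}.
Read 'b': N→{N}; now {N}.
Read 'b': N→{N}; now {N}.
Read 'b': N→{N}; now {N}.
No reachable set along the way intersects F.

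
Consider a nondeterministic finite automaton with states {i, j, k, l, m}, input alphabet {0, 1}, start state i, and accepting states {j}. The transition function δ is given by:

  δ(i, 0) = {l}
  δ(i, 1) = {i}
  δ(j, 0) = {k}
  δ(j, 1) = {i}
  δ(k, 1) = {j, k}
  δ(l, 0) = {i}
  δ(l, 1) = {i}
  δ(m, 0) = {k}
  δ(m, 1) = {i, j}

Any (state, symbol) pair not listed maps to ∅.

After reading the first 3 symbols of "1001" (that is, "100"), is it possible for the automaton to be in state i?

Yes

Start in {i}.
Read '1': {i} → {i}.
Read '0': {i} → {l}.
Read '0': {l} → {i}.
State i is in {i}.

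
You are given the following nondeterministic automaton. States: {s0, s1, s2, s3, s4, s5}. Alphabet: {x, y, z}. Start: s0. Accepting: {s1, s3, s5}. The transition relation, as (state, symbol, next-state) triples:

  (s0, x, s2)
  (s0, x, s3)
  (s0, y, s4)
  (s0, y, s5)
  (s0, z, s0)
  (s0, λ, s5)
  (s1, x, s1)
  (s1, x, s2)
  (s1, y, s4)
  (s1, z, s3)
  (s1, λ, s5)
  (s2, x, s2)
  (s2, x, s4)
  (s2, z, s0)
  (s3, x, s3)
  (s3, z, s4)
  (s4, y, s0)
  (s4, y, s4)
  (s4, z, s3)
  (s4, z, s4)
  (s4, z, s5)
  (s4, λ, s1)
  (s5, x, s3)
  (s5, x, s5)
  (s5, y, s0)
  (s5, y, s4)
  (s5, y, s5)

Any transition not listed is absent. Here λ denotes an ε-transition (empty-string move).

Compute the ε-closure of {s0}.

{s0, s5}

Begin with {s0}.
ε-move s0 → s5; add s5.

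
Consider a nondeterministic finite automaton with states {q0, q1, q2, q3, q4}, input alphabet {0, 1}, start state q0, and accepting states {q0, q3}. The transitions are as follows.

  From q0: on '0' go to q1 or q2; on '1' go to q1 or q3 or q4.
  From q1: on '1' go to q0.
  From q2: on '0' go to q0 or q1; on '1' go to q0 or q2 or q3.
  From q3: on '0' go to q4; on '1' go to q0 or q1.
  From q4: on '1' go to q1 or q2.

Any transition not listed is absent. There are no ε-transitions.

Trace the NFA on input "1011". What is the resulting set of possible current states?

Start in {q0}.
Read '1': q0→{q1, q3, q4}; now {q1, q3, q4}.
Read '0': q1→∅, q3→{q4}, q4→∅; now {q4}.
Read '1': q4→{q1, q2}; now {q1, q2}.
Read '1': q1→{q0}, q2→{q0, q2, q3}; now {q0, q2, q3}.

{q0, q2, q3}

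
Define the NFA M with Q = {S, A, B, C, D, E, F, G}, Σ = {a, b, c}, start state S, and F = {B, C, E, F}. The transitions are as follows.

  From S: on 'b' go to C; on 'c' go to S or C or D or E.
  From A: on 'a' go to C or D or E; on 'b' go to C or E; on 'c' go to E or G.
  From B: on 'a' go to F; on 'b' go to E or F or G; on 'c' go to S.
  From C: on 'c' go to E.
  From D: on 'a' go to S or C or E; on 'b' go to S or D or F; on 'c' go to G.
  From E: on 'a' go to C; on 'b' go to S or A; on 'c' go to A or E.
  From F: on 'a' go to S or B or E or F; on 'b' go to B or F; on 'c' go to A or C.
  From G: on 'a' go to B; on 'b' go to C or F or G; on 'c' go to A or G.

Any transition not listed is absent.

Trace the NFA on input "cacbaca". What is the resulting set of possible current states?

Start in {S}.
Read 'c': S→{S, C, D, E}; now {S, C, D, E}.
Read 'a': S→∅, C→∅, D→{S, C, E}, E→{C}; now {S, C, E}.
Read 'c': S→{S, C, D, E}, C→{E}, E→{A, E}; now {S, A, C, D, E}.
Read 'b': S→{C}, A→{C, E}, C→∅, D→{S, D, F}, E→{S, A}; now {S, A, C, D, E, F}.
Read 'a': S→∅, A→{C, D, E}, C→∅, D→{S, C, E}, E→{C}, F→{S, B, E, F}; now {S, B, C, D, E, F}.
Read 'c': S→{S, C, D, E}, B→{S}, C→{E}, D→{G}, E→{A, E}, F→{A, C}; now {S, A, C, D, E, G}.
Read 'a': S→∅, A→{C, D, E}, C→∅, D→{S, C, E}, E→{C}, G→{B}; now {S, B, C, D, E}.

{S, B, C, D, E}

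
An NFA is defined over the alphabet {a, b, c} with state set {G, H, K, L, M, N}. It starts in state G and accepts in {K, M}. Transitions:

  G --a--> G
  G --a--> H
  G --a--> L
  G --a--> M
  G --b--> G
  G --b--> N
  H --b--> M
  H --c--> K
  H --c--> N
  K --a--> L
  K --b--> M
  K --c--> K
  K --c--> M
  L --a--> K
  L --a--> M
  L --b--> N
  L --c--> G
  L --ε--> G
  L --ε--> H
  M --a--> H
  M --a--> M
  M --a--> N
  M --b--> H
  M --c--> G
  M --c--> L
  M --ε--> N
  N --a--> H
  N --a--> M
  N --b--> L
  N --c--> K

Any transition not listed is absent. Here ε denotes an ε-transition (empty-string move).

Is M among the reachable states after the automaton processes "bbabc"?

Start in {G}.
Read 'b': G→{G, N}; now {G, N}.
Read 'b': G→{G, N}, N→{L}; union {G, L, N}; ε-closure = {G, H, L, N}.
Read 'a': G→{G, H, L, M}, H→∅, L→{K, M}, N→{H, M}; union {G, H, K, L, M}; ε-closure = {G, H, K, L, M, N}.
Read 'b': G→{G, N}, H→{M}, K→{M}, L→{N}, M→{H}, N→{L}; now {G, H, L, M, N}.
Read 'c': G→∅, H→{K, N}, L→{G}, M→{G, L}, N→{K}; union {G, K, L, N}; ε-closure = {G, H, K, L, N}.
State M is not in {G, H, K, L, N}.

No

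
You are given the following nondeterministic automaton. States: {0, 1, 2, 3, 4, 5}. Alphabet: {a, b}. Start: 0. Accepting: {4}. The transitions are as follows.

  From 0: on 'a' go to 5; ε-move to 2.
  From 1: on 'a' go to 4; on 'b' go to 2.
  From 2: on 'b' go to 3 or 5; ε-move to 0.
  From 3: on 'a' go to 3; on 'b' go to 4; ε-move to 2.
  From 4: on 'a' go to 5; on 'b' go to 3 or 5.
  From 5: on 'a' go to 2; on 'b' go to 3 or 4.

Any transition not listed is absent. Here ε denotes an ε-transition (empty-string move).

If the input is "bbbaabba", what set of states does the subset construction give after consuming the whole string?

{0, 2, 3, 5}

Start: ε-closure({0}) = {0, 2}.
Read 'b': 0→∅, 2→{3, 5}; union {3, 5}; ε-closure = {0, 2, 3, 5}.
Read 'b': 0→∅, 2→{3, 5}, 3→{4}, 5→{3, 4}; union {3, 4, 5}; ε-closure = {0, 2, 3, 4, 5}.
Read 'b': 0→∅, 2→{3, 5}, 3→{4}, 4→{3, 5}, 5→{3, 4}; union {3, 4, 5}; ε-closure = {0, 2, 3, 4, 5}.
Read 'a': 0→{5}, 2→∅, 3→{3}, 4→{5}, 5→{2}; union {2, 3, 5}; ε-closure = {0, 2, 3, 5}.
Read 'a': 0→{5}, 2→∅, 3→{3}, 5→{2}; union {2, 3, 5}; ε-closure = {0, 2, 3, 5}.
Read 'b': 0→∅, 2→{3, 5}, 3→{4}, 5→{3, 4}; union {3, 4, 5}; ε-closure = {0, 2, 3, 4, 5}.
Read 'b': 0→∅, 2→{3, 5}, 3→{4}, 4→{3, 5}, 5→{3, 4}; union {3, 4, 5}; ε-closure = {0, 2, 3, 4, 5}.
Read 'a': 0→{5}, 2→∅, 3→{3}, 4→{5}, 5→{2}; union {2, 3, 5}; ε-closure = {0, 2, 3, 5}.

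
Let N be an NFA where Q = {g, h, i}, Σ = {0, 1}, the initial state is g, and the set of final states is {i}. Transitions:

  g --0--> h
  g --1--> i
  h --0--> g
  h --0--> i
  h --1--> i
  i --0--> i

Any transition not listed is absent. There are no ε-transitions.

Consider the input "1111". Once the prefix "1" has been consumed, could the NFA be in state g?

Start in {g}.
Read '1': {g} → {i}.
State g is not in {i}.

No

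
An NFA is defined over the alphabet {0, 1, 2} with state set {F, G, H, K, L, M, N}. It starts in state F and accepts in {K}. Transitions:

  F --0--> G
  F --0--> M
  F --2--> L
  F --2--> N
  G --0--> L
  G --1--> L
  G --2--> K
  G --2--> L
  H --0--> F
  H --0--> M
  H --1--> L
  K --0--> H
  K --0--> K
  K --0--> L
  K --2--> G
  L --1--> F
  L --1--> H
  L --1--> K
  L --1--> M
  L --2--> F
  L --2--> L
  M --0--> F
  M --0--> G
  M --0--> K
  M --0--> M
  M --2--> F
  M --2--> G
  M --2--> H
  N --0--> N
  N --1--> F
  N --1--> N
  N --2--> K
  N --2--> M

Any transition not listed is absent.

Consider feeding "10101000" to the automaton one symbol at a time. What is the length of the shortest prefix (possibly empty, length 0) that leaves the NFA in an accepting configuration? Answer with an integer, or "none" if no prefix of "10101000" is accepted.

none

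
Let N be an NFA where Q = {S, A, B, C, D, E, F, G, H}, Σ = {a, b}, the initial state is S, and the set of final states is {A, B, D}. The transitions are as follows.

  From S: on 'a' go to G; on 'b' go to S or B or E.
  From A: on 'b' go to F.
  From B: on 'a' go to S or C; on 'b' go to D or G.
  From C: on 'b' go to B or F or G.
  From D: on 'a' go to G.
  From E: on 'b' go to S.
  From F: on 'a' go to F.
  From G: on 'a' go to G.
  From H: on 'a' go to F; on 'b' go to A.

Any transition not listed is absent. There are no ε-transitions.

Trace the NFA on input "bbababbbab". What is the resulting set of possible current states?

{S, B, E, F, G}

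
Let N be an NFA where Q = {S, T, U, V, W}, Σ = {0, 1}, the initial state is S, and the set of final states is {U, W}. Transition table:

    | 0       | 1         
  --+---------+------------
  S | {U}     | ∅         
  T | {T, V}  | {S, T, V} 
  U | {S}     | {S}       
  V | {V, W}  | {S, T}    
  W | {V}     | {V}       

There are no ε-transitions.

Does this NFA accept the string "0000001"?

Start in {S}.
Read '0': S→{U}; now {U}.
Read '0': U→{S}; now {S}.
Read '0': S→{U}; now {U}.
Read '0': U→{S}; now {S}.
Read '0': S→{U}; now {U}.
Read '0': U→{S}; now {S}.
Read '1': S→∅; now ∅.
The final set ∅ contains no accepting state.

No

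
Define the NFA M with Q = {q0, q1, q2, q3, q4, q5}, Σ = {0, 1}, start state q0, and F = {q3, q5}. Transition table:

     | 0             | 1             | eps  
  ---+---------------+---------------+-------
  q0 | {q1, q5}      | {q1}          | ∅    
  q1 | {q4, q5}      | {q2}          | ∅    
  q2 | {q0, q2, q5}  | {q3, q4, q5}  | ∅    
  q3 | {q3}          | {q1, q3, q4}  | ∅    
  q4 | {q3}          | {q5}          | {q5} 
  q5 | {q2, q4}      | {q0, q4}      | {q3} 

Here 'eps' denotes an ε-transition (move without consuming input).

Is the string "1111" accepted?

Yes

Start in {q0}.
Read '1': {q0} → {q1}.
Read '1': {q1} → {q2}.
Read '1': {q2} → {q3, q4, q5}.
Read '1': {q3, q4, q5} → {q0, q1, q3, q4, q5}.
The final set {q0, q1, q3, q4, q5} contains the accepting states q3, q5.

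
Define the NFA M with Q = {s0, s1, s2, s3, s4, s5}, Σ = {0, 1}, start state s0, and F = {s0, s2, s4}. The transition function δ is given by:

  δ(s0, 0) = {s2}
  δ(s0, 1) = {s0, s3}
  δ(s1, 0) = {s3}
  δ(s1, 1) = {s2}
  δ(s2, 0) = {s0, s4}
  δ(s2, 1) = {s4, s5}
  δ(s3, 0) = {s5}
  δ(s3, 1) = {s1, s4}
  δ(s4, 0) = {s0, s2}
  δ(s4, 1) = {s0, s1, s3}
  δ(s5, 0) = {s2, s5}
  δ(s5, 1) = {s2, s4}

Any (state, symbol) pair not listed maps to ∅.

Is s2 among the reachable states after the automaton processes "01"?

No

Start in {s0}.
Read '0': s0→{s2}; now {s2}.
Read '1': s2→{s4, s5}; now {s4, s5}.
State s2 is not in {s4, s5}.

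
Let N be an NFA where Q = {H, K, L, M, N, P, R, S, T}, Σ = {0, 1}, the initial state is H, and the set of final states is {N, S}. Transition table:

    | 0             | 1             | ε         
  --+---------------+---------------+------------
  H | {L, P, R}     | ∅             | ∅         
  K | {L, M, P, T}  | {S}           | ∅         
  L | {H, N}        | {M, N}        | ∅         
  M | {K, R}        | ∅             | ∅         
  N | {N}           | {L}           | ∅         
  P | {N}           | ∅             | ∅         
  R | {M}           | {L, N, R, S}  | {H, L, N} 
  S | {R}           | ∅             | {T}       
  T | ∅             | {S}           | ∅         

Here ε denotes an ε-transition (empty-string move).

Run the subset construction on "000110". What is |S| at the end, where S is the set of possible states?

Start in {H}.
Read '0': H→{L, P, R}; union {L, P, R}; ε-closure = {H, L, N, P, R}.
Read '0': H→{L, P, R}, L→{H, N}, N→{N}, P→{N}, R→{M}; now {H, L, M, N, P, R}.
Read '0': H→{L, P, R}, L→{H, N}, M→{K, R}, N→{N}, P→{N}, R→{M}; now {H, K, L, M, N, P, R}.
Read '1': H→∅, K→{S}, L→{M, N}, M→∅, N→{L}, P→∅, R→{L, N, R, S}; union {L, M, N, R, S}; ε-closure = {H, L, M, N, R, S, T}.
Read '1': H→∅, L→{M, N}, M→∅, N→{L}, R→{L, N, R, S}, S→∅, T→{S}; union {L, M, N, R, S}; ε-closure = {H, L, M, N, R, S, T}.
Read '0': H→{L, P, R}, L→{H, N}, M→{K, R}, N→{N}, R→{M}, S→{R}, T→∅; now {H, K, L, M, N, P, R}.
That set has 7 states.

7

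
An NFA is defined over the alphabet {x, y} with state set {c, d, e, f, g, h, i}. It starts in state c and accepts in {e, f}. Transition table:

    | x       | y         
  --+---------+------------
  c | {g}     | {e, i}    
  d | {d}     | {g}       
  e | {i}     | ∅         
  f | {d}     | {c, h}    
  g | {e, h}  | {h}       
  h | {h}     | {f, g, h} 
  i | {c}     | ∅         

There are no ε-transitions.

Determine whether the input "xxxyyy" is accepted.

Start in {c}.
Read 'x': {c} → {g}.
Read 'x': {g} → {e, h}.
Read 'x': {e, h} → {h, i}.
Read 'y': {h, i} → {f, g, h}.
Read 'y': {f, g, h} → {c, f, g, h}.
Read 'y': {c, f, g, h} → {c, e, f, g, h, i}.
The final set {c, e, f, g, h, i} contains the accepting states e, f.

Yes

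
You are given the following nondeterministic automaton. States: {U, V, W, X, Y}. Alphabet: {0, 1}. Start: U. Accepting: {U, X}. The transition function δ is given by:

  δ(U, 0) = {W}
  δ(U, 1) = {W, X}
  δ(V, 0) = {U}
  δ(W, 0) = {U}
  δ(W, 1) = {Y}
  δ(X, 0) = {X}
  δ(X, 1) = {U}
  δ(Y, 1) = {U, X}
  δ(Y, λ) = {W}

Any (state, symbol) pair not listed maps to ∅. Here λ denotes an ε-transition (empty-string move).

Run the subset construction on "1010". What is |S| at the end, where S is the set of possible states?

3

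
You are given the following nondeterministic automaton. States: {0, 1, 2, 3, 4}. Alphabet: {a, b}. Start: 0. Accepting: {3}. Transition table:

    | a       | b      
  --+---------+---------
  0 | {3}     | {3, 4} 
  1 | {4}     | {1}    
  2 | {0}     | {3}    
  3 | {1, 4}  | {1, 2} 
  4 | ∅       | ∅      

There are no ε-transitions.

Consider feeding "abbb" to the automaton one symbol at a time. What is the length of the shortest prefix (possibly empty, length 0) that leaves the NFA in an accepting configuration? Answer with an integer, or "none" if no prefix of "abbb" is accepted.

1

Start in {0}.
Read 'a': 0→{3}; now {3}.
None of the earlier sets intersect F, but {3} does.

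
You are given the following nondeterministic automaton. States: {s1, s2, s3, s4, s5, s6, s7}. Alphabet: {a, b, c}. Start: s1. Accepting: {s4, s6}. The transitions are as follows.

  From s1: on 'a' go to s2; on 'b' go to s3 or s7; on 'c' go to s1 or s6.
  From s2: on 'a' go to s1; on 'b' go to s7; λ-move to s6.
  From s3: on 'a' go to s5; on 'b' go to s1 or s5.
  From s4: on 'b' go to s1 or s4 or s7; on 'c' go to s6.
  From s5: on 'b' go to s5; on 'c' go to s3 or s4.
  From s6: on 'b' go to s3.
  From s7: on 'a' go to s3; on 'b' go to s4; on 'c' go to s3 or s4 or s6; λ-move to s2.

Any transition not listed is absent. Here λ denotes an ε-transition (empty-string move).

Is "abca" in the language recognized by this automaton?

Start in {s1}.
Read 'a': {s1} → {s2, s6}.
Read 'b': {s2, s6} → {s2, s3, s6, s7}.
Read 'c': {s2, s3, s6, s7} → {s3, s4, s6}.
Read 'a': {s3, s4, s6} → {s5}.
The final set {s5} contains no accepting state.

No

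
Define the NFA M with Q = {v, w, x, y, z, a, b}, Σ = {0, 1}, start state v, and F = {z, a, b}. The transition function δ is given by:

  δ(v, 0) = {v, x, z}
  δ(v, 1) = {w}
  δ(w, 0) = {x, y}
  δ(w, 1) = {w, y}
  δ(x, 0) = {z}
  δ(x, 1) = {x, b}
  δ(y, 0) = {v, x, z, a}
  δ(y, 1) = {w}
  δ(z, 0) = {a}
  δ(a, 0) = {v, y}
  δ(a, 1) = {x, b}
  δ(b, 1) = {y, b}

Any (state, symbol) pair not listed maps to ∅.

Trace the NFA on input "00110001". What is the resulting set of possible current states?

{w, x, b}

Start in {v}.
Read '0': {v} → {v, x, z}.
Read '0': {v, x, z} → {v, x, z, a}.
Read '1': {v, x, z, a} → {w, x, b}.
Read '1': {w, x, b} → {w, x, y, b}.
Read '0': {w, x, y, b} → {v, x, y, z, a}.
Read '0': {v, x, y, z, a} → {v, x, y, z, a}.
Read '0': {v, x, y, z, a} → {v, x, y, z, a}.
Read '1': {v, x, y, z, a} → {w, x, b}.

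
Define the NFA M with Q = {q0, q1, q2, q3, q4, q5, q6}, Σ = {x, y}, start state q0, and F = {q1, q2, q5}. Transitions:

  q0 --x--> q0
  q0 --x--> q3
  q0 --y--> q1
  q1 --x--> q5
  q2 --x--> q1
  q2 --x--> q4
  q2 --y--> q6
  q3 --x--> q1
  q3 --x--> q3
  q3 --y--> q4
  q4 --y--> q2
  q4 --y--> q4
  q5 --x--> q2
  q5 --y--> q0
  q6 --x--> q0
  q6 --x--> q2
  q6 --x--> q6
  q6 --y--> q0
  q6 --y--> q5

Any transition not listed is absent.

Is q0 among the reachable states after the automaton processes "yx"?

Start in {q0}.
Read 'y': q0→{q1}; now {q1}.
Read 'x': q1→{q5}; now {q5}.
State q0 is not in {q5}.

No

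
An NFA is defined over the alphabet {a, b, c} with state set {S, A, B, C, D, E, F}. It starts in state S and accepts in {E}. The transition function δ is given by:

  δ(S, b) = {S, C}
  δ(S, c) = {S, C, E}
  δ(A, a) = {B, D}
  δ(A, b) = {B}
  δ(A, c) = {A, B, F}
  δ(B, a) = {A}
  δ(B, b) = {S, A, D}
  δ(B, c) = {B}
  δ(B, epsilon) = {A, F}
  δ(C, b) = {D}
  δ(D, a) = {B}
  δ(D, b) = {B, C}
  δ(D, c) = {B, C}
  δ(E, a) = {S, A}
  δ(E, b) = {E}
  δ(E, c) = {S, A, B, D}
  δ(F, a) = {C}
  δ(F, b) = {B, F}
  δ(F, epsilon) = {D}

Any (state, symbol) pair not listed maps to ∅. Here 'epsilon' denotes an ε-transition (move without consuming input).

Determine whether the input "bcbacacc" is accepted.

Yes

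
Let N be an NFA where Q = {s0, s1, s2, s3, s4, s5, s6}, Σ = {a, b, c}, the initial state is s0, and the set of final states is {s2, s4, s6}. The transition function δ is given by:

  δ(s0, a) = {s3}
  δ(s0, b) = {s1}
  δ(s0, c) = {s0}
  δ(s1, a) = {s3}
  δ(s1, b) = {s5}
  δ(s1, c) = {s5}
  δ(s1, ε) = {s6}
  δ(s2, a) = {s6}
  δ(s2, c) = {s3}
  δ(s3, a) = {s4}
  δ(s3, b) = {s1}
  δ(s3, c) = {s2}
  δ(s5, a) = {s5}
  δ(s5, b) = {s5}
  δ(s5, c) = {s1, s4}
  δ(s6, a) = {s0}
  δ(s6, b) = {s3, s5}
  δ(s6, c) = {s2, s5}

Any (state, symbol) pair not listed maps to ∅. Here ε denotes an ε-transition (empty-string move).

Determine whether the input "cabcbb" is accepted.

Start in {s0}.
Read 'c': {s0} → {s0}.
Read 'a': {s0} → {s3}.
Read 'b': {s3} → {s1, s6}.
Read 'c': {s1, s6} → {s2, s5}.
Read 'b': {s2, s5} → {s5}.
Read 'b': {s5} → {s5}.
The final set {s5} contains no accepting state.

No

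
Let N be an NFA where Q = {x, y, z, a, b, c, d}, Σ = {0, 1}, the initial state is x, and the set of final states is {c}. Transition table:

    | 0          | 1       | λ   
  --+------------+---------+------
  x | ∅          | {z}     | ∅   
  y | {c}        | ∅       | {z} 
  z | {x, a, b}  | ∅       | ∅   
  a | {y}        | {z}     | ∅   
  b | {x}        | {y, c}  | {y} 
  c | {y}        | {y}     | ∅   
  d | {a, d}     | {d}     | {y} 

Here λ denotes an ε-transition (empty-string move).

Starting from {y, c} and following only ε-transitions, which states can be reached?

Begin with {y, c}.
ε-move y → z; add z.

{y, z, c}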